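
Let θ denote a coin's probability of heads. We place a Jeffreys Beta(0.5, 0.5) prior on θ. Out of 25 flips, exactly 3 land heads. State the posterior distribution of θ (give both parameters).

The binomial likelihood is conjugate to the Beta prior: with 3 successes and 22 failures, the posterior is Beta(0.5+3, 0.5+22) = Beta(3.5, 22.5).

Posterior: Beta(3.5, 22.5)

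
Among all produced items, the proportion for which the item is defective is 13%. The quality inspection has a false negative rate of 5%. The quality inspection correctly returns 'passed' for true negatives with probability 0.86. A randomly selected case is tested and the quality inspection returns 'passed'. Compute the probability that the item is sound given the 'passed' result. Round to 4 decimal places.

Let H be the event that the item is defective. P(H) = 0.13, so P(¬H) = 0.87. With E the 'passed' result, P(E|H) = 0.05 and P(E|¬H) = 0.86.
P(E) = 0.05·0.13 + 0.86·0.87 = 0.0065000 + 0.74820 = 0.75470.
By Bayes' theorem, P(H|E) = 0.0065000 / 0.75470 = 0.0086. Hence P(¬H|E) = 1 − 0.0086 = 0.9914.

P(¬H | E) ≈ 0.9914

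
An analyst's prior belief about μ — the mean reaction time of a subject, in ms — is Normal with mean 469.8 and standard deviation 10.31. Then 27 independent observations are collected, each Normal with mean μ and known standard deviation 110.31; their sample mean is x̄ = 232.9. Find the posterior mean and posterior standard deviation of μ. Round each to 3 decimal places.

Prior precision 1/τ₀² = 1/10.31² = 0.00940768; data precision n/σ² = 27/110.31² = 0.00221888.
Posterior precision = 0.00940768 + 0.00221888 = 0.0116266, giving posterior SD = 1/√0.0116266 = 9.274.
Posterior mean = (0.00940768·469.8 + 0.00221888·232.9) / 0.0116266 = 424.589.

Posterior mean ≈ 424.589; posterior SD ≈ 9.274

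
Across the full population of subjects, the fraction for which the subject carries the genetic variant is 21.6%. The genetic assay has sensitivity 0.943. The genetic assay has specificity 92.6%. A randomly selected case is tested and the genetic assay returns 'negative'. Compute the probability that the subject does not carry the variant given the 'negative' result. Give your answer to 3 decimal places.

Let H be the event that the subject carries the genetic variant. P(H) = 0.216, so P(¬H) = 0.784. With E the 'negative' result, P(E|H) = 0.057 and P(E|¬H) = 0.926.
P(E) = 0.057·0.216 + 0.926·0.784 = 0.012312 + 0.72598 = 0.73830.
By Bayes' theorem, P(H|E) = 0.012312 / 0.73830 = 0.017. Hence P(¬H|E) = 1 − 0.017 = 0.983.

P(¬H | E) ≈ 0.983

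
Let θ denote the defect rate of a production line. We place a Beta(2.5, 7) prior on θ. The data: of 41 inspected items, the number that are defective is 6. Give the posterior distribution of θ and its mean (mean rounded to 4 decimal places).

Posterior: Beta(8.5, 42); mean ≈ 0.1683

Observing 6 successes and 35 failures updates Beta(2.5, 7) by adding the success and failure counts to the two shape parameters: α = 2.5+6 = 8.5, β = 7+35 = 42.
Posterior mean = α/(α+β) = 8.5/50.5 = 0.1683.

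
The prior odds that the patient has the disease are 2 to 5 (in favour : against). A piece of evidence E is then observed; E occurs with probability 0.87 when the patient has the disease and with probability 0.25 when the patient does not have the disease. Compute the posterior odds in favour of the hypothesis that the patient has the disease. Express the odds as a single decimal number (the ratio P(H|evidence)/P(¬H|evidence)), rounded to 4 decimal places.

Posterior odds ≈ 1.3920

Prior odds = 2/5 = 0.40000.
Likelihood ratio for E = 0.87/0.25 = 3.4800.
Posterior odds = prior odds × LR = 1.3920.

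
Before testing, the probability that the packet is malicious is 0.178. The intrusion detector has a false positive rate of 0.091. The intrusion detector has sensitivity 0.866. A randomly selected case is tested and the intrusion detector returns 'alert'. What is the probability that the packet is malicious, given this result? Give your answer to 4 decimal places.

P(H | E) ≈ 0.6733

Write H for 'the packet is malicious'. Prior odds H:¬H = 0.178/0.822 = 0.21655. For the 'alert' outcome, the likelihood ratio is 0.866/0.091 = 9.5165.
Posterior odds = 0.21655 × 9.5165 = 2.0607, so P(H|E) = 2.0607/(1+2.0607) = 0.6733.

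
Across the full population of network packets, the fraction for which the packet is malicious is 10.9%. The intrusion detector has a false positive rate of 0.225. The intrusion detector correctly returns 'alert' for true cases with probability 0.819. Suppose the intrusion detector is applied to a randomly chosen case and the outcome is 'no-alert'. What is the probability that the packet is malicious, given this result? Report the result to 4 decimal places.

P(H | E) ≈ 0.0278

Let H be the event that the packet is malicious. P(H) = 0.109, so P(¬H) = 0.891. With E the 'no-alert' result, P(E|H) = 0.181 and P(E|¬H) = 0.775.
P(E) = 0.181·0.109 + 0.775·0.891 = 0.019729 + 0.69053 = 0.71025.
By Bayes' theorem, P(H|E) = 0.019729 / 0.71025 = 0.0278.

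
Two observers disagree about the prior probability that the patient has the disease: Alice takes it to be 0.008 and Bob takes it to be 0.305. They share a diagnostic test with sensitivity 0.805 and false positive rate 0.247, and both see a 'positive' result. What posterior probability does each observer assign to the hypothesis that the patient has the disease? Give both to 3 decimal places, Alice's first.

P('+'|H) = 0.805, P('+'|¬H) = 0.247.
Alice: numerator 0.805·0.008 = 0.0064400; evidence = 0.0064400+0.247·0.992 = 0.25146; posterior = 0.026.
Bob: numerator 0.805·0.305 = 0.24553; evidence = 0.24553+0.247·0.695 = 0.41719; posterior = 0.589.

Alice: 0.026; Bob: 0.589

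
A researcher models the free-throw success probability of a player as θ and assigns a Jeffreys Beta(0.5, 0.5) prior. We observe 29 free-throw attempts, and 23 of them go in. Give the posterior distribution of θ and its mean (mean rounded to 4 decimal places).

Observing 23 successes and 6 failures updates Beta(0.5, 0.5) by adding the success and failure counts to the two shape parameters: α = 0.5+23 = 23.5, β = 0.5+6 = 6.5.
E[θ | data] = 23.5/(23.5+6.5) = 0.7833.

Posterior: Beta(23.5, 6.5); mean ≈ 0.7833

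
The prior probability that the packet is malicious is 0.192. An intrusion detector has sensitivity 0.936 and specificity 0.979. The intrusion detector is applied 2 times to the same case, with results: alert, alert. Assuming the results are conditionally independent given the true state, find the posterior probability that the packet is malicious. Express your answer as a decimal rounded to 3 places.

Posterior P(H) ≈ 0.998

With H the event that the packet is malicious, the joint likelihood of the observed sequence is P(data|H) = 0.936·0.936 = 0.87610 and P(data|¬H) = 0.021·0.021 = 0.00044100.
Bayes: P(H|data) = 0.192·0.87610 / (0.192·0.87610 + 0.808·0.00044100) = 0.16821/0.16857 = 0.9979.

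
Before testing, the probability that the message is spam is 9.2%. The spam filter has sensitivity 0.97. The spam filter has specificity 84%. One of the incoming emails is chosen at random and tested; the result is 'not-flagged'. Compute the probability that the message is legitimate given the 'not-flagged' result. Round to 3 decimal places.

Write H for 'the message is spam'. Prior odds H:¬H = 0.092/0.908 = 0.10132. For the 'not-flagged' outcome, the likelihood ratio is 0.03/0.84 = 0.035714.
Posterior odds = 0.10132 × 0.035714 = 0.0036186, so P(H|E) = 0.0036186/(1+0.0036186) = 0.004. Then P(¬H|E) = 1 − 0.004 = 0.996.

P(¬H | E) ≈ 0.996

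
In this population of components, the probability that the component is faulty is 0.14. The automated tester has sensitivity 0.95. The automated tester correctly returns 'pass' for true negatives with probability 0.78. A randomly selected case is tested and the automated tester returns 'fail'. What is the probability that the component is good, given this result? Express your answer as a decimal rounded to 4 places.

P(¬H | E) ≈ 0.5872

Write H for 'the component is faulty'. Prior odds H:¬H = 0.14/0.86 = 0.16279. For the 'fail' outcome, the likelihood ratio is 0.95/0.22 = 4.3182.
Posterior odds = 0.16279 × 4.3182 = 0.70296, so P(H|E) = 0.70296/(1+0.70296) = 0.4128. Then P(¬H|E) = 1 − 0.4128 = 0.5872.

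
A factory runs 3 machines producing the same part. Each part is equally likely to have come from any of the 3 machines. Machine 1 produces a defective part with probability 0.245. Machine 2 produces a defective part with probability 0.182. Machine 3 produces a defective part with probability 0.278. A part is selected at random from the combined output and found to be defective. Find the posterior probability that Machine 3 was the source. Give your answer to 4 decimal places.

Posterior probability ≈ 0.3943

P(defective|M1) = 0.245; P(defective|M2) = 0.182; P(defective|M3) = 0.278.
Prior × likelihood for each source: 0.333333·0.245=0.08167, 0.333333·0.182=0.06067, 0.333333·0.278=0.09267. Summing gives P(defective) = 0.23500.
P(Machine 3 | defective) = 0.09267 / 0.23500 = 0.3943.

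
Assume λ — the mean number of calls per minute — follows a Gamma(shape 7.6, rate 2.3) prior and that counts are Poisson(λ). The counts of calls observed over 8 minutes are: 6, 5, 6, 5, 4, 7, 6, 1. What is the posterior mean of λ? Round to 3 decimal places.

The Poisson likelihood adds the total count to the shape and the number of exposure periods to the rate. Here ∑xᵢ = 40 and n = 8, so shape 7.6→47.6 and rate 2.3→10.3.
Posterior mean = shape/rate = 47.6/10.3 = 4.621.

Posterior mean ≈ 4.621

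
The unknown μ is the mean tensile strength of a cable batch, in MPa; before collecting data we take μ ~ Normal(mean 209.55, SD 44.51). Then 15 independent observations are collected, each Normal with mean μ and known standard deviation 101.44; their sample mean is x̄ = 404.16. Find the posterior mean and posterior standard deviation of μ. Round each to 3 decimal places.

Posterior mean ≈ 354.105; posterior SD ≈ 22.573

Prior precision 1/τ₀² = 1/44.51² = 0.00050476; data precision n/σ² = 15/101.44² = 0.00145772.
Posterior precision = 0.00050476 + 0.00145772 = 0.00196248, giving posterior SD = 1/√0.00196248 = 22.573.
Posterior mean = (0.00050476·209.55 + 0.00145772·404.16) / 0.00196248 = 354.105.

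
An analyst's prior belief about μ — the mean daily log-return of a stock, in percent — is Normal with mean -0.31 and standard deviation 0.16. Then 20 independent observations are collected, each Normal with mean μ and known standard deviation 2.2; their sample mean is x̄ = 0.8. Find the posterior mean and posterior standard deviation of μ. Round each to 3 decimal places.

Prior precision 1/τ₀² = 1/0.16² = 39.0625; data precision n/σ² = 20/2.2² = 4.13223.
Posterior precision = 39.0625 + 4.13223 = 43.1947, giving posterior SD = 1/√43.1947 = 0.152.
Posterior mean = (39.0625·-0.31 + 4.13223·0.8) / 43.1947 = -0.204.

Posterior mean ≈ -0.204; posterior SD ≈ 0.152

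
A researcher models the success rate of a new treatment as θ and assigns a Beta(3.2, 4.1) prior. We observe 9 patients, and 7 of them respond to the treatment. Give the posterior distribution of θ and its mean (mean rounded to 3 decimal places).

Posterior: Beta(10.2, 6.1); mean ≈ 0.626

The binomial likelihood is conjugate to the Beta prior: with 7 successes and 2 failures, the posterior is Beta(3.2+7, 4.1+2) = Beta(10.2, 6.1).
Posterior mean = α/(α+β) = 10.2/16.3 = 0.626.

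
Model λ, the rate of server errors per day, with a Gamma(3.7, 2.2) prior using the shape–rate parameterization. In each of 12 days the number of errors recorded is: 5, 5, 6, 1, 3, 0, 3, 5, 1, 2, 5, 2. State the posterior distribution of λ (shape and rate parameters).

Posterior: Gamma(shape=41.7, rate=14.2)

The Poisson likelihood adds the total count to the shape and the number of exposure periods to the rate. Here ∑xᵢ = 38 and n = 12, so shape 3.7→41.7 and rate 2.2→14.2.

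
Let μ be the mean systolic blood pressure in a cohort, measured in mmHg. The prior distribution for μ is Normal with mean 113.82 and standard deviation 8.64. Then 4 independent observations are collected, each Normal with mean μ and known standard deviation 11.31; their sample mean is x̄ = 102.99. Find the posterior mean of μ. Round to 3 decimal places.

Posterior mean ≈ 106.238

With known σ, the Normal prior is conjugate. Weight on the data is w = (n/σ²)/(n/σ² + 1/τ₀²) = 0.0312705/(0.0312705+0.0133959) = 0.70009.
Posterior mean = w·x̄ + (1−w)·μ₀ = 0.70009·102.99 + 0.29991·113.82 = 106.238.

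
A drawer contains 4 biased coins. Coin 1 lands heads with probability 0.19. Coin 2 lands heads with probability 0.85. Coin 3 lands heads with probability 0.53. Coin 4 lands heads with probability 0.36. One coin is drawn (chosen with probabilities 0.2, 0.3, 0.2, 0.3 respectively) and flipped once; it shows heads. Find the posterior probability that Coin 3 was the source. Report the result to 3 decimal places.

Tabulate prior·likelihood by source: [1] prior 0.2, lik 0.19, product 0.03800; [2] prior 0.3, lik 0.85, product 0.2550; [3] prior 0.2, lik 0.53, product 0.1060; [4] prior 0.3, lik 0.36, product 0.1080.
Normalizing constant = 0.50700; the posterior for Coin 3 is its product over the sum, 0.1060/0.50700 = 0.209.

Posterior probability ≈ 0.209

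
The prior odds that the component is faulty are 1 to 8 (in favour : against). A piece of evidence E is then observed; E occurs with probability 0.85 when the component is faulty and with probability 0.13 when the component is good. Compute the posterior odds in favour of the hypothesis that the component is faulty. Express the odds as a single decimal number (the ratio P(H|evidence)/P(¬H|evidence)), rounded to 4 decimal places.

Prior odds = 1/8 = 0.12500. In log-odds, ln(0.12500) = -2.0794.
Add log likelihood ratio: ln(6.5385) = 1.8777.
Posterior log-odds = -0.20174, so posterior odds = exp(-0.20174) = 0.81731.

Posterior odds ≈ 0.8173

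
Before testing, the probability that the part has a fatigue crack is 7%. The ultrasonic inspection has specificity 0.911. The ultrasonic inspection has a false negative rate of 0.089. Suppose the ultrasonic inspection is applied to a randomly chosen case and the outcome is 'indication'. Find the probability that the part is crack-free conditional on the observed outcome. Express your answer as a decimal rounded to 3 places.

P(¬H | E) ≈ 0.565

Let H be the event that the part has a fatigue crack. P(H) = 0.07, so P(¬H) = 0.93. With E the 'indication' result, P(E|H) = 0.911 and P(E|¬H) = 0.089.
P(E) = 0.911·0.07 + 0.089·0.93 = 0.063770 + 0.082770 = 0.14654.
By Bayes' theorem, P(H|E) = 0.063770 / 0.14654 = 0.435. Hence P(¬H|E) = 1 − 0.435 = 0.565.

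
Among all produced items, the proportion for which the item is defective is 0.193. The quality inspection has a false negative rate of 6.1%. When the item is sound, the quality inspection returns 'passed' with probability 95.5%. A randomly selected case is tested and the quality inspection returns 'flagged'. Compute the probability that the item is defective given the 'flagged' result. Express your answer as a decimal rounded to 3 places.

P(H | E) ≈ 0.833

Let H be the event that the item is defective. P(H) = 0.193, so P(¬H) = 0.807. With E the 'flagged' result, P(E|H) = 0.939 and P(E|¬H) = 0.045.
P(E) = 0.939·0.193 + 0.045·0.807 = 0.18123 + 0.036315 = 0.21754.
By Bayes' theorem, P(H|E) = 0.18123 / 0.21754 = 0.833.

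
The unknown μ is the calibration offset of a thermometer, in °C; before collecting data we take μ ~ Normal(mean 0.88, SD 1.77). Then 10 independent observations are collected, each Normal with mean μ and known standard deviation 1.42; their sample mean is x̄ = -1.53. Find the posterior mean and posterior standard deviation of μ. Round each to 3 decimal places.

Posterior mean ≈ -1.384; posterior SD ≈ 0.435

Prior precision 1/τ₀² = 1/1.77² = 0.319193; data precision n/σ² = 10/1.42² = 4.95933.
Posterior precision = 0.319193 + 4.95933 = 5.27853, giving posterior SD = 1/√5.27853 = 0.435.
Posterior mean = (0.319193·0.88 + 4.95933·-1.53) / 5.27853 = -1.384.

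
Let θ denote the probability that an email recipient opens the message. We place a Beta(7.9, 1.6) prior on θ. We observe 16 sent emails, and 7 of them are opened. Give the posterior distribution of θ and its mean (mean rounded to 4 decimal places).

Observing 7 successes and 9 failures updates Beta(7.9, 1.6) by adding the success and failure counts to the two shape parameters: α = 7.9+7 = 14.9, β = 1.6+9 = 10.6.
Posterior mean = α/(α+β) = 14.9/25.5 = 0.5843.

Posterior: Beta(14.9, 10.6); mean ≈ 0.5843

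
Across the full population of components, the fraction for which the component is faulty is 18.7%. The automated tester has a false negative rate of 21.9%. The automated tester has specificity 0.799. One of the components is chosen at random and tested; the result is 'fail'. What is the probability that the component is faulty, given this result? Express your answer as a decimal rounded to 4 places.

Write H for 'the component is faulty'. Prior odds H:¬H = 0.187/0.813 = 0.23001. For the 'fail' outcome, the likelihood ratio is 0.781/0.201 = 3.8856.
Posterior odds = 0.23001 × 3.8856 = 0.89373, so P(H|E) = 0.89373/(1+0.89373) = 0.4719.

P(H | E) ≈ 0.4719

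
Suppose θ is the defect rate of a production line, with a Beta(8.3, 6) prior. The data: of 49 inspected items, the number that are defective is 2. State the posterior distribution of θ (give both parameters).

Posterior: Beta(10.3, 53)

The binomial likelihood is conjugate to the Beta prior: with 2 successes and 47 failures, the posterior is Beta(8.3+2, 6+47) = Beta(10.3, 53).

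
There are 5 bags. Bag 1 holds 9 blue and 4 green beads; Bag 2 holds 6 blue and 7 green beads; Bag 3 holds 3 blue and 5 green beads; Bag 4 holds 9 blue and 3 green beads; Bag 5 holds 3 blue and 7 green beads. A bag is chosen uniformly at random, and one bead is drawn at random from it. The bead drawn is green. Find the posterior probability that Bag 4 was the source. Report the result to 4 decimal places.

Tabulate prior·likelihood by source: [1] prior 0.2, lik 0.3077, product 0.06154; [2] prior 0.2, lik 0.5385, product 0.1077; [3] prior 0.2, lik 0.625, product 0.1250; [4] prior 0.2, lik 0.25, product 0.05000; [5] prior 0.2, lik 0.7, product 0.1400.
Normalizing constant = 0.48423; the posterior for Bag 4 is its product over the sum, 0.05000/0.48423 = 0.1033.

Posterior probability ≈ 0.1033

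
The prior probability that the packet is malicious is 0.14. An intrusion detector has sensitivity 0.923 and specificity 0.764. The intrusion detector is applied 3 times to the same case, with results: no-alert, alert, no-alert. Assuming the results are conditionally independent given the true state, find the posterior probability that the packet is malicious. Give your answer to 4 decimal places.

Let H be the event that the packet is malicious; start with P(H) = 0.14. P('alert'|H) = 0.923, P('alert'|¬H) = 0.236.
Update on result 1 ('no-alert'): P(H) ← 0.077·0.1400 / (0.077·0.1400 + 0.764·0.8600) = 0.010780/0.66782 = 0.0161.
Update on result 2 ('alert'): P(H) ← 0.923·0.0161 / (0.923·0.0161 + 0.236·0.9839) = 0.014899/0.24709 = 0.0603.
Update on result 3 ('no-alert'): P(H) ← 0.077·0.0603 / (0.077·0.0603 + 0.764·0.9397) = 0.0046430/0.72257 = 0.0064.

Posterior P(H) ≈ 0.0064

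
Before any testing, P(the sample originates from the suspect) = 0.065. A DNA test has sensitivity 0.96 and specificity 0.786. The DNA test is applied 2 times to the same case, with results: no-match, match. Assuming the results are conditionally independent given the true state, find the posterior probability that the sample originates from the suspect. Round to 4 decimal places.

Posterior P(H) ≈ 0.0156

Let H be the event that the sample originates from the suspect; start with P(H) = 0.065. P('match'|H) = 0.96, P('match'|¬H) = 0.214.
Update on result 1 ('no-match'): P(H) ← 0.04·0.0650 / (0.04·0.0650 + 0.786·0.9350) = 0.0026000/0.73751 = 0.0035.
Update on result 2 ('match'): P(H) ← 0.96·0.0035 / (0.96·0.0035 + 0.214·0.9965) = 0.0033844/0.21663 = 0.0156.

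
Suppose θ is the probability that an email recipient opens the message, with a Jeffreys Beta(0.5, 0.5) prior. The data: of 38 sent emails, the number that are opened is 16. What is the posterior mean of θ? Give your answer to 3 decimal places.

Observing 16 successes and 22 failures updates Beta(0.5, 0.5) by adding the success and failure counts to the two shape parameters: α = 0.5+16 = 16.5, β = 0.5+22 = 22.5.
E[θ | data] = 16.5/(16.5+22.5) = 0.423.

Posterior mean ≈ 0.423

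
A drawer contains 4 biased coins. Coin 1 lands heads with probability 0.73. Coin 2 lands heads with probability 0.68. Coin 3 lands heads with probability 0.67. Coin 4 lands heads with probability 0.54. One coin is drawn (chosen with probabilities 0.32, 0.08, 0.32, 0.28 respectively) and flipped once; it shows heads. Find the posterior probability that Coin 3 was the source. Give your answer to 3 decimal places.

Posterior probability ≈ 0.328

Tabulate prior·likelihood by source: [1] prior 0.32, lik 0.73, product 0.2336; [2] prior 0.08, lik 0.68, product 0.05440; [3] prior 0.32, lik 0.67, product 0.2144; [4] prior 0.28, lik 0.54, product 0.1512.
Normalizing constant = 0.65360; the posterior for Coin 3 is its product over the sum, 0.2144/0.65360 = 0.328.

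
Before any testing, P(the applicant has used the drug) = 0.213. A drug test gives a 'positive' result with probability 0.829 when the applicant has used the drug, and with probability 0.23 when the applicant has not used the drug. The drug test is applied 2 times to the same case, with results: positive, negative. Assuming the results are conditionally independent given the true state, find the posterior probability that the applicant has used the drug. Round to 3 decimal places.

With H the event that the applicant has used the drug, the joint likelihood of the observed sequence is P(data|H) = 0.829·0.171 = 0.14176 and P(data|¬H) = 0.23·0.77 = 0.17710.
Bayes: P(H|data) = 0.213·0.14176 / (0.213·0.14176 + 0.787·0.17710) = 0.030195/0.16957 = 0.1781.

Posterior P(H) ≈ 0.178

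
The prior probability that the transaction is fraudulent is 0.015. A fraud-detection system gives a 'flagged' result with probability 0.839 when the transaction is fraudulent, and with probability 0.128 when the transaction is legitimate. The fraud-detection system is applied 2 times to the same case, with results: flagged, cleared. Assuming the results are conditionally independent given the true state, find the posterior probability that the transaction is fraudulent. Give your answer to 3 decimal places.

Let H be the event that the transaction is fraudulent; start with P(H) = 0.015. P('flagged'|H) = 0.839, P('flagged'|¬H) = 0.128.
Update on result 1 ('flagged'): P(H) ← 0.839·0.0150 / (0.839·0.0150 + 0.128·0.9850) = 0.012585/0.13866 = 0.0908.
Update on result 2 ('cleared'): P(H) ← 0.161·0.0908 / (0.161·0.0908 + 0.872·0.9092) = 0.014612/0.80747 = 0.0181.

Posterior P(H) ≈ 0.018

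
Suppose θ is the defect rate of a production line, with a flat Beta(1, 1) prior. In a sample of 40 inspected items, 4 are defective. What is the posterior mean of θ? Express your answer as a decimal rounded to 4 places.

Posterior mean ≈ 0.1190

Observing 4 successes and 36 failures updates Beta(1, 1) by adding the success and failure counts to the two shape parameters: α = 1+4 = 5, β = 1+36 = 37.
E[θ | data] = 5/(5+37) = 0.1190.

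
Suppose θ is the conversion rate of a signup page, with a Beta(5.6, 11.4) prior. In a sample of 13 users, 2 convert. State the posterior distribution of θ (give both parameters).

The binomial likelihood is conjugate to the Beta prior: with 2 successes and 11 failures, the posterior is Beta(5.6+2, 11.4+11) = Beta(7.6, 22.4).

Posterior: Beta(7.6, 22.4)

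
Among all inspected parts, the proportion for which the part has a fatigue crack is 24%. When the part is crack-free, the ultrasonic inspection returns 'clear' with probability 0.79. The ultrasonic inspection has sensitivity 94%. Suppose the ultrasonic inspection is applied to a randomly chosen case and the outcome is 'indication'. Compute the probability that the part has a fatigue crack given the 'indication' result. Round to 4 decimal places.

Let H be the event that the part has a fatigue crack. P(H) = 0.24, so P(¬H) = 0.76. With E the 'indication' result, P(E|H) = 0.94 and P(E|¬H) = 0.21.
P(E) = 0.94·0.24 + 0.21·0.76 = 0.22560 + 0.15960 = 0.38520.
By Bayes' theorem, P(H|E) = 0.22560 / 0.38520 = 0.5857.

P(H | E) ≈ 0.5857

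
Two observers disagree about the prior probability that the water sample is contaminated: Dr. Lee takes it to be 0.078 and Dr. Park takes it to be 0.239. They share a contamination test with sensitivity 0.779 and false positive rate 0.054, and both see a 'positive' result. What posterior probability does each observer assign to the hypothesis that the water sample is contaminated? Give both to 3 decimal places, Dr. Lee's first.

Dr. Lee: 0.550; Dr. Park: 0.819

The likelihood ratio for a 'positive' result is 0.779/0.054 = 14.426.
Dr. Lee: prior odds 0.078/0.922 = 0.084599; posterior odds 1.2204; posterior probability 0.550.
Dr. Park: prior odds 0.239/0.761 = 0.31406; posterior odds 4.5306; posterior probability 0.819.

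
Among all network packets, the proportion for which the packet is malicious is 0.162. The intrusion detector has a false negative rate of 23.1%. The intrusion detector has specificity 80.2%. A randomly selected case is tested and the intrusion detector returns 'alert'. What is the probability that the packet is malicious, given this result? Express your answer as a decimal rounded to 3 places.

Let H be the event that the packet is malicious. P(H) = 0.162, so P(¬H) = 0.838. With E the 'alert' result, P(E|H) = 0.769 and P(E|¬H) = 0.198.
P(E) = 0.769·0.162 + 0.198·0.838 = 0.12458 + 0.16592 = 0.29050.
By Bayes' theorem, P(H|E) = 0.12458 / 0.29050 = 0.429.

P(H | E) ≈ 0.429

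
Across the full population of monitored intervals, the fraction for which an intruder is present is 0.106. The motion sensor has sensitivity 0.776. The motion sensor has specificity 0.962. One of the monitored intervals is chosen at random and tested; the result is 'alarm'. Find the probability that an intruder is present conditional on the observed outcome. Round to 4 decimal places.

Write H for 'an intruder is present'. Prior odds H:¬H = 0.106/0.894 = 0.11857. For the 'alarm' outcome, the likelihood ratio is 0.776/0.038 = 20.421.
Posterior odds = 0.11857 × 20.421 = 2.4213, so P(H|E) = 2.4213/(1+2.4213) = 0.7077.

P(H | E) ≈ 0.7077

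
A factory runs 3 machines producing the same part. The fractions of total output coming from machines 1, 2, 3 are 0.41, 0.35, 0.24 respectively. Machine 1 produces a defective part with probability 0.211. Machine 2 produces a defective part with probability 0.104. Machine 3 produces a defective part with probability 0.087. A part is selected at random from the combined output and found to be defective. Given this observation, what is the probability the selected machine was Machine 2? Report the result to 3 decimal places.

Posterior probability ≈ 0.253

P(defective|M1) = 0.211; P(defective|M2) = 0.104; P(defective|M3) = 0.087.
Prior × likelihood for each source: 0.41·0.211=0.08651, 0.35·0.104=0.03640, 0.24·0.087=0.02088. Summing gives P(defective) = 0.14379.
P(Machine 2 | defective) = 0.03640 / 0.14379 = 0.253.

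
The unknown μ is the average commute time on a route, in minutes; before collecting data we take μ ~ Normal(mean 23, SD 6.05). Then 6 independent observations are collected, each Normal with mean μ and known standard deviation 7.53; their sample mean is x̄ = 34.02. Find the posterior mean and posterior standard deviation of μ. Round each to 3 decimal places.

Posterior mean ≈ 31.759; posterior SD ≈ 2.741

With known σ, the Normal prior is conjugate. Weight on the data is w = (n/σ²)/(n/σ² + 1/τ₀²) = 0.105818/(0.105818+0.0273205) = 0.79480.
Posterior mean = w·x̄ + (1−w)·μ₀ = 0.79480·34.02 + 0.20520·23 = 31.759. Posterior variance = 1/(0.105818+0.0273205) = 7.51095, so SD = 2.741.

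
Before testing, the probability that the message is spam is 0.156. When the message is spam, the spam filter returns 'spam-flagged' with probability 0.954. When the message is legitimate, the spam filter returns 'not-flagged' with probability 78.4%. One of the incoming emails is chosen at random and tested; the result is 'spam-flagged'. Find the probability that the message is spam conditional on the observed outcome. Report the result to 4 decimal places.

P(H | E) ≈ 0.4494

Let H be the event that the message is spam. P(H) = 0.156, so P(¬H) = 0.844. With E the 'spam-flagged' result, P(E|H) = 0.954 and P(E|¬H) = 0.216.
P(E) = 0.954·0.156 + 0.216·0.844 = 0.14882 + 0.18230 = 0.33113.
By Bayes' theorem, P(H|E) = 0.14882 / 0.33113 = 0.4494.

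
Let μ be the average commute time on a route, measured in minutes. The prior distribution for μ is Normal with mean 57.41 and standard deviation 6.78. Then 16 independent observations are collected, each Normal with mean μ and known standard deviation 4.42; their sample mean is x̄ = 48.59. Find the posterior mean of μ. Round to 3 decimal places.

Posterior mean ≈ 48.818

With known σ, the Normal prior is conjugate. Weight on the data is w = (n/σ²)/(n/σ² + 1/τ₀²) = 0.818984/(0.818984+0.0217541) = 0.97413.
Posterior mean = w·x̄ + (1−w)·μ₀ = 0.97413·48.59 + 0.025875·57.41 = 48.818.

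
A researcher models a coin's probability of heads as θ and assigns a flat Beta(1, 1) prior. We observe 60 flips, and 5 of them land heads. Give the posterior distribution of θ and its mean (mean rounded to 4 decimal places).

The binomial likelihood is conjugate to the Beta prior: with 5 successes and 55 failures, the posterior is Beta(1+5, 1+55) = Beta(6, 56).
Posterior mean = α/(α+β) = 6/62 = 0.0968.

Posterior: Beta(6, 56); mean ≈ 0.0968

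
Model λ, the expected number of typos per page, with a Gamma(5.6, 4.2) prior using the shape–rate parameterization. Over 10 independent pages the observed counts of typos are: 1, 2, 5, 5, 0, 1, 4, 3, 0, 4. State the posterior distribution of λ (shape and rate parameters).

Total count ∑xᵢ = 25 over n = 10 pages.
Gamma is conjugate to the Poisson likelihood: posterior is Gamma(shape = 5.6+25 = 30.6, rate = 4.2+10 = 14.2).

Posterior: Gamma(shape=30.6, rate=14.2)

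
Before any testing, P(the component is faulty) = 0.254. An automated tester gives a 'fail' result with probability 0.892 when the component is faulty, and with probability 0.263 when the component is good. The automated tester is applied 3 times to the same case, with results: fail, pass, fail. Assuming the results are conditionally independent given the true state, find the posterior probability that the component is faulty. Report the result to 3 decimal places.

Posterior P(H) ≈ 0.365

Let H be the event that the component is faulty; start with P(H) = 0.254. P('fail'|H) = 0.892, P('fail'|¬H) = 0.263.
Update on result 1 ('fail'): P(H) ← 0.892·0.2540 / (0.892·0.2540 + 0.263·0.7460) = 0.22657/0.42277 = 0.5359.
Update on result 2 ('pass'): P(H) ← 0.108·0.5359 / (0.108·0.5359 + 0.737·0.4641) = 0.057879/0.39991 = 0.1447.
Update on result 3 ('fail'): P(H) ← 0.892·0.1447 / (0.892·0.1447 + 0.263·0.8553) = 0.12910/0.35404 = 0.3647.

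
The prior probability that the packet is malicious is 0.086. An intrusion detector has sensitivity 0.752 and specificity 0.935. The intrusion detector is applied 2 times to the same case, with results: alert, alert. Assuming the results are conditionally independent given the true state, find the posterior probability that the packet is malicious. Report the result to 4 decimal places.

Let H be the event that the packet is malicious; start with P(H) = 0.086. P('alert'|H) = 0.752, P('alert'|¬H) = 0.065.
Update on result 1 ('alert'): P(H) ← 0.752·0.0860 / (0.752·0.0860 + 0.065·0.9140) = 0.064672/0.12408 = 0.5212.
Update on result 2 ('alert'): P(H) ← 0.752·0.5212 / (0.752·0.5212 + 0.065·0.4788) = 0.39195/0.42307 = 0.9264.

Posterior P(H) ≈ 0.9264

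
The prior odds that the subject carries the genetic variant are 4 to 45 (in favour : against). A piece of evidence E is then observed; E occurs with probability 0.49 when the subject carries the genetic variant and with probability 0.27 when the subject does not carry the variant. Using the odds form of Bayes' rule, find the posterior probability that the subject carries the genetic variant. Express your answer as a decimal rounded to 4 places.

Prior odds = 4/45 = 0.088889. In log-odds, ln(0.088889) = -2.4204.
Add log likelihood ratio: ln(1.8148) = 0.59598.
Posterior log-odds = -1.8244, so posterior odds = exp(-1.8244) = 0.16132. Converting, P(H|E) = 0.16132/1.1613 = 0.1389.

Posterior probability ≈ 0.1389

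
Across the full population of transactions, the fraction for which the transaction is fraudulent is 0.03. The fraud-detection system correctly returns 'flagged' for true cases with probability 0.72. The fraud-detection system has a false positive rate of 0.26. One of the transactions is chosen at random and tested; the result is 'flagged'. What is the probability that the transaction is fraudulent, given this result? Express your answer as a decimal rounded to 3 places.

Write H for 'the transaction is fraudulent'. Prior odds H:¬H = 0.03/0.97 = 0.030928. For the 'flagged' outcome, the likelihood ratio is 0.72/0.26 = 2.7692.
Posterior odds = 0.030928 × 2.7692 = 0.085646, so P(H|E) = 0.085646/(1+0.085646) = 0.079.

P(H | E) ≈ 0.079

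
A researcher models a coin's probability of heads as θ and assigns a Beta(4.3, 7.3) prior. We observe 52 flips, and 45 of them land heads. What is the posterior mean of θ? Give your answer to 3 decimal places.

The binomial likelihood is conjugate to the Beta prior: with 45 successes and 7 failures, the posterior is Beta(4.3+45, 7.3+7) = Beta(49.3, 14.3).
Posterior mean = α/(α+β) = 49.3/63.6 = 0.775.

Posterior mean ≈ 0.775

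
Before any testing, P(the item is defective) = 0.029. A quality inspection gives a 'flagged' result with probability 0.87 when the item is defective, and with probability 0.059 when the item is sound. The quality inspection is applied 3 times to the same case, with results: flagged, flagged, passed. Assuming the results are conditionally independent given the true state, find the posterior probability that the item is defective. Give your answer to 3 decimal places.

Let H be the event that the item is defective; start with P(H) = 0.029. P('flagged'|H) = 0.87, P('flagged'|¬H) = 0.059.
Update on result 1 ('flagged'): P(H) ← 0.87·0.0290 / (0.87·0.0290 + 0.059·0.9710) = 0.025230/0.082519 = 0.3057.
Update on result 2 ('flagged'): P(H) ← 0.87·0.3057 / (0.87·0.3057 + 0.059·0.6943) = 0.26600/0.30696 = 0.8666.
Update on result 3 ('passed'): P(H) ← 0.13·0.8666 / (0.13·0.8666 + 0.941·0.1334) = 0.11265/0.23822 = 0.4729.

Posterior P(H) ≈ 0.473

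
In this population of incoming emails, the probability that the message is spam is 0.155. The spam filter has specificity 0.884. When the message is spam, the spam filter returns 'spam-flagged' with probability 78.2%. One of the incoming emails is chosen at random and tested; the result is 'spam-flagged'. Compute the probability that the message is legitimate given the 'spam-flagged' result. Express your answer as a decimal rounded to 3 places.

P(¬H | E) ≈ 0.447

Let H be the event that the message is spam. P(H) = 0.155, so P(¬H) = 0.845. With E the 'spam-flagged' result, P(E|H) = 0.782 and P(E|¬H) = 0.116.
P(E) = 0.782·0.155 + 0.116·0.845 = 0.12121 + 0.098020 = 0.21923.
By Bayes' theorem, P(H|E) = 0.12121 / 0.21923 = 0.553. Hence P(¬H|E) = 1 − 0.553 = 0.447.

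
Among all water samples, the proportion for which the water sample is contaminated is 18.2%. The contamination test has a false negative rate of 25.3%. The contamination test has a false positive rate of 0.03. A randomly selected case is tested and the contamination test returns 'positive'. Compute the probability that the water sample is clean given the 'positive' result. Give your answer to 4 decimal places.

Write H for 'the water sample is contaminated'. Prior odds H:¬H = 0.182/0.818 = 0.22249. For the 'positive' outcome, the likelihood ratio is 0.747/0.03 = 24.900.
Posterior odds = 0.22249 × 24.900 = 5.5401, so P(H|E) = 5.5401/(1+5.5401) = 0.8471. Then P(¬H|E) = 1 − 0.8471 = 0.1529.

P(¬H | E) ≈ 0.1529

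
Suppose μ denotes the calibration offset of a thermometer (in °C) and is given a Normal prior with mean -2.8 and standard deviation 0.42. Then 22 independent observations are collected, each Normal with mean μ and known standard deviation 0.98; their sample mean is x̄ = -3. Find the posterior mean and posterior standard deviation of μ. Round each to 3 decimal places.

Prior precision 1/τ₀² = 1/0.42² = 5.66893; data precision n/σ² = 22/0.98² = 22.9071.
Posterior precision = 5.66893 + 22.9071 = 28.5761, giving posterior SD = 1/√28.5761 = 0.187.
Posterior mean = (5.66893·-2.8 + 22.9071·-3) / 28.5761 = -2.960.

Posterior mean ≈ -2.960; posterior SD ≈ 0.187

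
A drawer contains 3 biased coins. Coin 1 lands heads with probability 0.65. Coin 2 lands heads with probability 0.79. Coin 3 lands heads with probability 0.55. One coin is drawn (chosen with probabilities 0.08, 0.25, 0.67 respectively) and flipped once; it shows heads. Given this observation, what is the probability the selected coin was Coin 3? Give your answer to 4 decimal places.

Tabulate prior·likelihood by source: [1] prior 0.08, lik 0.65, product 0.05200; [2] prior 0.25, lik 0.79, product 0.1975; [3] prior 0.67, lik 0.55, product 0.3685.
Normalizing constant = 0.61800; the posterior for Coin 3 is its product over the sum, 0.3685/0.61800 = 0.5963.

Posterior probability ≈ 0.5963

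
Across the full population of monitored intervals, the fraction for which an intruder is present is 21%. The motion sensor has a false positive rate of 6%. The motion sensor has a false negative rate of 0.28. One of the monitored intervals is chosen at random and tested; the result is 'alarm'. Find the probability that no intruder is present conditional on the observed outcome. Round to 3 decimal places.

P(¬H | E) ≈ 0.239

Write H for 'an intruder is present'. Prior odds H:¬H = 0.21/0.79 = 0.26582. For the 'alarm' outcome, the likelihood ratio is 0.72/0.06 = 12.000.
Posterior odds = 0.26582 × 12.000 = 3.1899, so P(H|E) = 3.1899/(1+3.1899) = 0.761. Then P(¬H|E) = 1 − 0.761 = 0.239.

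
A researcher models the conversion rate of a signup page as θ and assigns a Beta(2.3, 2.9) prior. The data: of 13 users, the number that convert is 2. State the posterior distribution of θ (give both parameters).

The binomial likelihood is conjugate to the Beta prior: with 2 successes and 11 failures, the posterior is Beta(2.3+2, 2.9+11) = Beta(4.3, 13.9).

Posterior: Beta(4.3, 13.9)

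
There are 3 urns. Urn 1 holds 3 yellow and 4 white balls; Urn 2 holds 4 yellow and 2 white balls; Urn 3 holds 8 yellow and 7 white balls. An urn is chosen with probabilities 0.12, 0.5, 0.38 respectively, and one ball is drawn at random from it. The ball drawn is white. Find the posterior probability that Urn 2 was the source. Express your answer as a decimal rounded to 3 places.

Tabulate prior·likelihood by source: [1] prior 0.12, lik 0.5714, product 0.06857; [2] prior 0.5, lik 0.3333, product 0.1667; [3] prior 0.38, lik 0.4667, product 0.1773.
Normalizing constant = 0.41257; the posterior for Urn 2 is its product over the sum, 0.1667/0.41257 = 0.404.

Posterior probability ≈ 0.404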